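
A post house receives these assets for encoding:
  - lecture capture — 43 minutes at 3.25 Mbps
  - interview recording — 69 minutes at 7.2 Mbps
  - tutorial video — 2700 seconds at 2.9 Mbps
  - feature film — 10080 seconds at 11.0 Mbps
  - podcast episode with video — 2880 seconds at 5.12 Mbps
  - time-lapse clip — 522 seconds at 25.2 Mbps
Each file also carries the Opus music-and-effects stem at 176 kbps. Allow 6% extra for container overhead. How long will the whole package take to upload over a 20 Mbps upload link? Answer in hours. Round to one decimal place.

2.8 hours

Audio: 176 kbps = 0.176 Mbps.
lecture capture: 3.426 Mbps × 2580 s × 1.06 = 9369.4 Mb
interview recording: 7.376 Mbps × 4140 s × 1.06 = 32368.8 Mb
tutorial video: 3.076 Mbps × 2700 s × 1.06 = 8803.5 Mb
feature film: 11.176 Mbps × 10080 s × 1.06 = 119413.3 Mb
podcast episode with video: 5.296 Mbps × 2880 s × 1.06 = 16167.6 Mb
time-lapse clip: 25.376 Mbps × 522 s × 1.06 = 14041.0 Mb
Total: 200163.8 Mb = 25020.5 MB.
At 20 Mbps: 200163.8 / 20 = 10008 s ≈ 2.78 hours.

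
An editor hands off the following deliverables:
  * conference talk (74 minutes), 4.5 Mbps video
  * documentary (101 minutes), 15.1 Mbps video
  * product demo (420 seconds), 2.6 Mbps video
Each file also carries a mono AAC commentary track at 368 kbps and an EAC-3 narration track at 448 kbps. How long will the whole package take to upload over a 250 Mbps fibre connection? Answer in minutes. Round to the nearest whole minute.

Audio total: 368 + 448 = 816 kbps = 0.816 Mbps.
conference talk: 5.316 Mbps × 4440 s = 23603.0 Mb
documentary: 15.916 Mbps × 6060 s = 96451.0 Mb
product demo: 3.416 Mbps × 420 s = 1434.7 Mb
Total: 121488.7 Mb = 15186.1 MB.
At 250 Mbps: 121488.7 / 250 = 486 s ≈ 8.1 minutes.

8 minutes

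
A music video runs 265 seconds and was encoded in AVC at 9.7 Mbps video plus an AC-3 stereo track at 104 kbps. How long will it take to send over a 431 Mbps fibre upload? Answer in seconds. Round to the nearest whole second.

6 seconds

Audio: 104 kbps = 0.104 Mbps.
Total bitrate: 9.804 Mbps.
File: 9.804 Mbps × 265 s = 2598.1 Mb.
At 431 Mbps: 2598.1 / 431 = 6.0 s ≈ 6.03 seconds.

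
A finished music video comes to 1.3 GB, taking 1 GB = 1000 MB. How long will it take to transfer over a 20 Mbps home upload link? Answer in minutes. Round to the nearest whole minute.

File: 1.3 GB = 10400.0 Mb.
At 20 Mbps: 10400.0 / 20 = 520.0 s ≈ 8.67 minutes.

9 minutes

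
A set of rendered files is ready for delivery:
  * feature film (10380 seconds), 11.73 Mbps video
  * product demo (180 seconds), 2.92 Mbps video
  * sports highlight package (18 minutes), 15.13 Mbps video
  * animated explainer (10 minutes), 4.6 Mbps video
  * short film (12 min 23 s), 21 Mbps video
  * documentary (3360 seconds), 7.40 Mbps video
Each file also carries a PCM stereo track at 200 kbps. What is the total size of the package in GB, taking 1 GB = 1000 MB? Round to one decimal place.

23.1 GB

Audio: 200 kbps = 0.200 Mbps.
feature film: 11.930 Mbps × 10380 s = 123833.4 Mb
product demo: 3.120 Mbps × 180 s = 561.6 Mb
sports highlight package: 15.330 Mbps × 1080 s = 16556.4 Mb
animated explainer: 4.800 Mbps × 600 s = 2880.0 Mb
short film: 21.200 Mbps × 743 s = 15751.6 Mb
documentary: 7.600 Mbps × 3360 s = 25536.0 Mb
Total: 185119.0 Mb = 23139.9 MB.
= 23.14 GB.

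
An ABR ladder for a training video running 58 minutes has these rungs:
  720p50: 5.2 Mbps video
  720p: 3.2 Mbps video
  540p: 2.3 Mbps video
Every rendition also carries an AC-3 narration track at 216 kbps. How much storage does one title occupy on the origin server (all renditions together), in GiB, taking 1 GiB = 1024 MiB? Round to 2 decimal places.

58 min = 3480 s
Audio: 216 kbps = 0.216 Mbps.
Sum of rendition bitrates: (5.2+0.216) + (3.2+0.216) + (2.3+0.216) = 11.348 Mbps.
× 3480 s = 39,491 Mb = 4,936 MB = 4.597 GiB.

4.60 GiB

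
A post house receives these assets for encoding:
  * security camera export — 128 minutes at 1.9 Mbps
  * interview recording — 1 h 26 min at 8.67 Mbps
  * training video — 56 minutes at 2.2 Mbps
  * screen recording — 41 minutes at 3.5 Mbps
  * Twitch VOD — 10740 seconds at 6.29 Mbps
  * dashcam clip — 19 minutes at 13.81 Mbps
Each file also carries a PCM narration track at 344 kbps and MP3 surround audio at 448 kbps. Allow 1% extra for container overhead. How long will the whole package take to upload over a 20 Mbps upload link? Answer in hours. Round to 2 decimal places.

2.56 hours

Audio total: 344 + 448 = 792 kbps = 0.792 Mbps.
security camera export: 2.692 Mbps × 7680 s × 1.01 = 20881.3 Mb
interview recording: 9.462 Mbps × 5160 s × 1.01 = 49312.2 Mb
training video: 2.992 Mbps × 3360 s × 1.01 = 10153.7 Mb
screen recording: 4.292 Mbps × 2460 s × 1.01 = 10663.9 Mb
Twitch VOD: 7.082 Mbps × 10740 s × 1.01 = 76821.3 Mb
dashcam clip: 14.602 Mbps × 1140 s × 1.01 = 16812.7 Mb
Total: 184645.0 Mb = 23080.6 MB.
At 20 Mbps: 184645.0 / 20 = 9232 s ≈ 2.56 hours.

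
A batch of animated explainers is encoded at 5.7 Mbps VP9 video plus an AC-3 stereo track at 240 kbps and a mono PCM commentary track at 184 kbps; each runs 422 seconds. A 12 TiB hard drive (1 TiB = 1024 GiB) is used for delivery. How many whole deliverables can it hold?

40843

Audio total: 240 + 184 = 424 kbps = 0.424 Mbps.
Total bitrate: 6.124 Mbps.
Per item: 6.124 Mbps × 422 s = 2,584 Mb = 323.0 MB.
Capacity: 12 TiB = 105,553,116 Mb; 40843.54 items → 40843 complete.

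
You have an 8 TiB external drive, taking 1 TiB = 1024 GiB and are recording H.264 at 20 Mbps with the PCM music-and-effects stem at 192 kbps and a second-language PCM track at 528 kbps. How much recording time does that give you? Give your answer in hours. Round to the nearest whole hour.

943 hours

Audio total: 192 + 528 = 720 kbps = 0.720 Mbps.
Total bitrate: 20 + 0.720 = 20.720 Mbps.
Capacity: 8 TiB = 70,368,744 Mb.
Recording time: 70,368,744 / 20.720 = 3,396,175 s ≈ 943 hours.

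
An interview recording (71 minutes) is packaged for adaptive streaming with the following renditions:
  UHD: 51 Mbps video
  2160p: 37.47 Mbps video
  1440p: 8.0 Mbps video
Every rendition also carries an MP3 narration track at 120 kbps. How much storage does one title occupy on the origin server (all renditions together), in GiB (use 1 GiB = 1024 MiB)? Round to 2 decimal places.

48.02 GiB

71 min = 4260 s
Audio: 120 kbps = 0.120 Mbps.
Sum of rendition bitrates: (51+0.120) + (37.47+0.120) + (8.0+0.120) = 96.830 Mbps.
× 4260 s = 412,496 Mb = 51,562 MB = 48.02 GiB.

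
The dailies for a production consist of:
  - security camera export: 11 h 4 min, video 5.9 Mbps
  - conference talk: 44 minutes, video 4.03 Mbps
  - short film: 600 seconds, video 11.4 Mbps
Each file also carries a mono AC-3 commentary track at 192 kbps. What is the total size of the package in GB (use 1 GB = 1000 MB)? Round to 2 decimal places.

Audio: 192 kbps = 0.192 Mbps.
security camera export: 6.092 Mbps × 39840 s = 242705.3 Mb
conference talk: 4.222 Mbps × 2640 s = 11146.1 Mb
short film: 11.592 Mbps × 600 s = 6955.2 Mb
Total: 260806.6 Mb = 32600.8 MB.
= 32.60 GB.

32.60 GB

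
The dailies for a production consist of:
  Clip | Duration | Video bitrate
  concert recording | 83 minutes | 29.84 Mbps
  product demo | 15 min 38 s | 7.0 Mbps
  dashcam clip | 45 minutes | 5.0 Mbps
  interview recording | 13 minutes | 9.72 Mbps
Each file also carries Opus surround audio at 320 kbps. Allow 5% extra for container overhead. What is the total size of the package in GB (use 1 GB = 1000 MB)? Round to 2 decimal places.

Audio: 320 kbps = 0.320 Mbps.
concert recording: 30.160 Mbps × 4980 s × 1.05 = 157706.6 Mb
product demo: 7.320 Mbps × 938 s × 1.05 = 7209.5 Mb
dashcam clip: 5.320 Mbps × 2700 s × 1.05 = 15082.2 Mb
interview recording: 10.040 Mbps × 780 s × 1.05 = 8222.8 Mb
Total: 188221.1 Mb = 23527.6 MB.
= 23.53 GB.

23.53 GB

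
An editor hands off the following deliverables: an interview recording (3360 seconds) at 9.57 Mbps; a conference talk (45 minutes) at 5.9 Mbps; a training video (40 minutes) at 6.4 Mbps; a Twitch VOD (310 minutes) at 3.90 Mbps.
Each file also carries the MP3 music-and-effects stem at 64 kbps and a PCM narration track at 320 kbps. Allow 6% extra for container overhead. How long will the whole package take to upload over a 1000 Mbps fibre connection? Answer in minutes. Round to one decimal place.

2.6 minutes

Audio total: 64 + 320 = 384 kbps = 0.384 Mbps.
interview recording: 9.954 Mbps × 3360 s × 1.06 = 35452.2 Mb
conference talk: 6.284 Mbps × 2700 s × 1.06 = 17984.8 Mb
training video: 6.784 Mbps × 2400 s × 1.06 = 17258.5 Mb
Twitch VOD: 4.284 Mbps × 18600 s × 1.06 = 84463.3 Mb
Total: 155158.8 Mb = 19394.9 MB.
At 1000 Mbps: 155158.8 / 1000 = 155 s ≈ 2.59 minutes.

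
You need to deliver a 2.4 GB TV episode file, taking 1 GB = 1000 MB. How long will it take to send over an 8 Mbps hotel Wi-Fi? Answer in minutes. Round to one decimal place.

40.0 minutes

File: 2.4 GB = 19200.0 Mb.
At 8 Mbps: 19200.0 / 8 = 2400.0 s ≈ 40 minutes.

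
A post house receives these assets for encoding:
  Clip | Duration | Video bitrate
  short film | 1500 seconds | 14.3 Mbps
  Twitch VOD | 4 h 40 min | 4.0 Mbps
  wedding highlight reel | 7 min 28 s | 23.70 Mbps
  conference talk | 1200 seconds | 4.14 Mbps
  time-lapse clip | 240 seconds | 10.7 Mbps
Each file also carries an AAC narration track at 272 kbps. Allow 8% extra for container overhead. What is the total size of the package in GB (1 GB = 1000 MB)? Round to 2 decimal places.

Audio: 272 kbps = 0.272 Mbps.
short film: 14.572 Mbps × 1500 s × 1.08 = 23606.6 Mb
Twitch VOD: 4.272 Mbps × 16800 s × 1.08 = 77511.2 Mb
wedding highlight reel: 23.972 Mbps × 448 s × 1.08 = 11598.6 Mb
conference talk: 4.412 Mbps × 1200 s × 1.08 = 5718.0 Mb
time-lapse clip: 10.972 Mbps × 240 s × 1.08 = 2843.9 Mb
Total: 121278.3 Mb = 15159.8 MB.
= 15.16 GB.

15.16 GB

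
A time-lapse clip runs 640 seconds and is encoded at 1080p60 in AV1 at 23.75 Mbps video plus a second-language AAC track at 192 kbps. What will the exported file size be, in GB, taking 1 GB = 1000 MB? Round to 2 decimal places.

Audio: 192 kbps = 0.192 Mbps.
Total bitrate: 23.75 + 0.192 = 23.942 Mbps.
Stream data: 23.942 Mbps × 640 s = 15322.9 Mb.
15,323 Mb ÷ 8 = 1,915 MB → 1.915 GB.

1.92 GB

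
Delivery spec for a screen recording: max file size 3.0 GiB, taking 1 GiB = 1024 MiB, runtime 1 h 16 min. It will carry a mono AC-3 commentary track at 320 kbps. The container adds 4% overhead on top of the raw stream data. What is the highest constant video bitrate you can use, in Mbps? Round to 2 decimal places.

Budget: 3.0 GiB = 25769.8 Mb.
Stream payload after overhead: 25769.8 / 1.04 = 24778.7 Mb.
1 h 16 min = 76 min = 4560 s
Total bitrate budget: 24778.7 Mb / 4560 s = 5.434 Mbps.
Audio: 320 kbps = 0.320 Mbps.
Video: 5.434 − 0.320 = 5.114 Mbps.

5.11 Mbps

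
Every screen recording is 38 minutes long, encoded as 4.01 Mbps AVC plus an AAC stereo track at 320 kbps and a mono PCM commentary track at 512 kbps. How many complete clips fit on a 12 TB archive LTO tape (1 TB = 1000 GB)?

8695

38 min = 2280 s
Audio total: 320 + 512 = 832 kbps = 0.832 Mbps.
Total bitrate: 4.842 Mbps.
Per item: 4.842 Mbps × 2280 s = 11,040 Mb = 1,380 MB.
Capacity: 12 TB = 96,000,000 Mb; 8695.84 items → 8695 complete.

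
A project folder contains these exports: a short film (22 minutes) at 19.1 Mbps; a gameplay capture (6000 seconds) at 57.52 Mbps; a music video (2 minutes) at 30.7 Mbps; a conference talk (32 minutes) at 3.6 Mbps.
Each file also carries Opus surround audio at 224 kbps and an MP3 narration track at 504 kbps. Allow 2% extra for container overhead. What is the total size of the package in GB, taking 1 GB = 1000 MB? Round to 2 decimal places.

49.44 GB

Audio total: 224 + 504 = 728 kbps = 0.728 Mbps.
short film: 19.828 Mbps × 1320 s × 1.02 = 26696.4 Mb
gameplay capture: 58.248 Mbps × 6000 s × 1.02 = 356477.8 Mb
music video: 31.428 Mbps × 120 s × 1.02 = 3846.8 Mb
conference talk: 4.328 Mbps × 1920 s × 1.02 = 8476.0 Mb
Total: 395496.9 Mb = 49437.1 MB.
= 49.44 GB.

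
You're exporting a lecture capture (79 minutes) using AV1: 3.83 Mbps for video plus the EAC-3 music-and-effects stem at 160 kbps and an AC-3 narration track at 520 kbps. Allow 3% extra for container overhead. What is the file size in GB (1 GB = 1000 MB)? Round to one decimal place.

79 min = 4740 s
Audio total: 160 + 520 = 680 kbps = 0.680 Mbps.
Total bitrate: 3.83 + 0.680 = 4.510 Mbps.
Stream data: 4.510 Mbps × 4740 s = 21377.4 Mb.
With 3% container overhead: ×1.03.
22,019 Mb ÷ 8 = 2,752 MB → 2.752 GB.

2.8 GB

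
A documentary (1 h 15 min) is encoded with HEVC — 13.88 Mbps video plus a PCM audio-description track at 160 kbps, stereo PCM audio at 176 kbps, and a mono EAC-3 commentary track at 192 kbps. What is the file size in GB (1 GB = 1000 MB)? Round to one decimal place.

1 h 15 min = 75 min = 4500 s
Audio total: 160 + 176 + 192 = 528 kbps = 0.528 Mbps.
Total bitrate: 13.88 + 0.528 = 14.408 Mbps.
Stream data: 14.408 Mbps × 4500 s = 64836.0 Mb.
64,836 Mb ÷ 8 = 8,104 MB → 8.104 GB.

8.1 GB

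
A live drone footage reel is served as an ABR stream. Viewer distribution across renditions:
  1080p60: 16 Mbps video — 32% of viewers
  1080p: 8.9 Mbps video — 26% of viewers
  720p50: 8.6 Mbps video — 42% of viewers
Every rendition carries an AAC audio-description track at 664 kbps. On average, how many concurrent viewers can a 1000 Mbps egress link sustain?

85

Audio: 664 kbps = 0.664 Mbps.
Average per-viewer bitrate: 0.32×16.664 + 0.26×9.564 + 0.42×9.264 = 11.710 Mbps.
1000 Mbps = 1,000 Mbps; 1,000 / 11.710 = 85.40 → 85.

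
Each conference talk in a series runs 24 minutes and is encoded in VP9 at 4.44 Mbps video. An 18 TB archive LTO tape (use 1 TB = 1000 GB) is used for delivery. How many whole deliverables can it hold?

22522

24 min = 1440 s
Per item: 4.440 Mbps × 1440 s = 6,394 Mb = 799.2 MB.
Capacity: 18 TB = 144,000,000 Mb; 22522.52 items → 22522 complete.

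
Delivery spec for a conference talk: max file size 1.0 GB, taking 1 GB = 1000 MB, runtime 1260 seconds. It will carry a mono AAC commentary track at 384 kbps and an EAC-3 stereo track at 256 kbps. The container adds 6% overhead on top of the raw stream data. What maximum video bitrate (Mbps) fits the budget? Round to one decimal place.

5.3 Mbps

Budget: 1.0 GB = 8000.0 Mb.
Stream payload after overhead: 8000.0 / 1.06 = 7547.2 Mb.
Total bitrate budget: 7547.2 Mb / 1260 s = 5.990 Mbps.
Audio total: 384 + 256 = 640 kbps = 0.640 Mbps.
Video: 5.990 − 0.640 = 5.350 Mbps.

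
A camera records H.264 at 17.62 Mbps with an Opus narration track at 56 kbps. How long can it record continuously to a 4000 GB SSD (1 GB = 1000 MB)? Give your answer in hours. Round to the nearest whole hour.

503 hours

Audio: 56 kbps = 0.056 Mbps.
Total bitrate: 17.62 + 0.056 = 17.676 Mbps.
Capacity: 4000 GB = 32,000,000 Mb.
Recording time: 32,000,000 / 17.676 = 1,810,364 s ≈ 503 hours.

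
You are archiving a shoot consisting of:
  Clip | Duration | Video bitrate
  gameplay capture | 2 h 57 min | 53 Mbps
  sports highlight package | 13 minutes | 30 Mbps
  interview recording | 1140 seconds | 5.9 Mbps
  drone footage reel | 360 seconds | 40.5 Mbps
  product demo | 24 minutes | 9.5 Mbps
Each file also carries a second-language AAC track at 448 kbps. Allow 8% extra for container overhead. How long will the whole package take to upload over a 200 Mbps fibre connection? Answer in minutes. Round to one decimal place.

56.5 minutes

Audio: 448 kbps = 0.448 Mbps.
gameplay capture: 53.448 Mbps × 10620 s × 1.08 = 613027.2 Mb
sports highlight package: 30.448 Mbps × 780 s × 1.08 = 25649.4 Mb
interview recording: 6.348 Mbps × 1140 s × 1.08 = 7815.7 Mb
drone footage reel: 40.948 Mbps × 360 s × 1.08 = 15920.6 Mb
product demo: 9.948 Mbps × 1440 s × 1.08 = 15471.1 Mb
Total: 677883.9 Mb = 84735.5 MB.
At 200 Mbps: 677883.9 / 200 = 3389 s ≈ 56.5 minutes.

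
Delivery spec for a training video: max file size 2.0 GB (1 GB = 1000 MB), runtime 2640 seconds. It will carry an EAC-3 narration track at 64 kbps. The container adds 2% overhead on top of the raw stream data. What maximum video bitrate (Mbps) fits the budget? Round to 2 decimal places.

5.88 Mbps

Budget: 2.0 GB = 16000.0 Mb.
Stream payload after overhead: 16000.0 / 1.02 = 15686.3 Mb.
Total bitrate budget: 15686.3 Mb / 2640 s = 5.942 Mbps.
Audio: 64 kbps = 0.064 Mbps.
Video: 5.942 − 0.064 = 5.878 Mbps.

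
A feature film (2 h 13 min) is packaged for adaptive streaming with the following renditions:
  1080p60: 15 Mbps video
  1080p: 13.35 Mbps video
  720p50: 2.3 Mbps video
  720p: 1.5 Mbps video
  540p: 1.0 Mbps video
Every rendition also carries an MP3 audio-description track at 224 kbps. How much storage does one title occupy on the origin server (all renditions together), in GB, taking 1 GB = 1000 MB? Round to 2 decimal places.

2 h 13 min = 133 min = 7980 s
Audio: 224 kbps = 0.224 Mbps.
Sum of rendition bitrates: (15+0.224) + (13.35+0.224) + (2.3+0.224) + (1.5+0.224) + (1.0+0.224) = 34.270 Mbps.
× 7980 s = 273,475 Mb = 34,184 MB = 34.18 GB.

34.18 GB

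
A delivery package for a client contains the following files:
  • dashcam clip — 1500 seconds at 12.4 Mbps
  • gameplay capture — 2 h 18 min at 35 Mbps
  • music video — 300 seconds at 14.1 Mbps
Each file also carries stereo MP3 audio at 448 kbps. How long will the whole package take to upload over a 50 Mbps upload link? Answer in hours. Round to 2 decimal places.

1.76 hours

Audio: 448 kbps = 0.448 Mbps.
dashcam clip: 12.848 Mbps × 1500 s = 19272.0 Mb
gameplay capture: 35.448 Mbps × 8280 s = 293509.4 Mb
music video: 14.548 Mbps × 300 s = 4364.4 Mb
Total: 317145.8 Mb = 39643.2 MB.
At 50 Mbps: 317145.8 / 50 = 6343 s ≈ 1.76 hours.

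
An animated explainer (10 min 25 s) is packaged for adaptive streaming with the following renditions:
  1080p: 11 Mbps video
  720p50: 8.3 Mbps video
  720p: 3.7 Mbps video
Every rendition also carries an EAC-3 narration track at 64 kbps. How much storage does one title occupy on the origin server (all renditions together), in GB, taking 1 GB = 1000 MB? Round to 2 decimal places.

10 min 25 s = 625 s
Audio: 64 kbps = 0.064 Mbps.
Sum of rendition bitrates: (11+0.064) + (8.3+0.064) + (3.7+0.064) = 23.192 Mbps.
× 625 s = 14,495 Mb = 1,812 MB = 1.812 GB.

1.81 GB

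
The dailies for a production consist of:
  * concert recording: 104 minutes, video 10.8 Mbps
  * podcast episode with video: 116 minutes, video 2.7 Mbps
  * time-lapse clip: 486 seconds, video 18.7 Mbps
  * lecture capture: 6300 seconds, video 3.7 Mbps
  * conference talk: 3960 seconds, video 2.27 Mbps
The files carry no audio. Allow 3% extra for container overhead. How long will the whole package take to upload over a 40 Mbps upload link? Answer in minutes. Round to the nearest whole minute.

concert recording: 10.800 Mbps × 6240 s × 1.03 = 69413.8 Mb
podcast episode with video: 2.700 Mbps × 6960 s × 1.03 = 19355.8 Mb
time-lapse clip: 18.700 Mbps × 486 s × 1.03 = 9360.8 Mb
lecture capture: 3.700 Mbps × 6300 s × 1.03 = 24009.3 Mb
conference talk: 2.270 Mbps × 3960 s × 1.03 = 9258.9 Mb
Total: 131398.5 Mb = 16424.8 MB.
At 40 Mbps: 131398.5 / 40 = 3285 s ≈ 54.7 minutes.

55 minutes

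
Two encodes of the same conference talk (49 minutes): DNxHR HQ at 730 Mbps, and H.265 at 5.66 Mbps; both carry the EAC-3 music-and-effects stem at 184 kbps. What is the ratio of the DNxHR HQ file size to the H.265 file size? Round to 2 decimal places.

49 min = 2940 s
Audio: 184 kbps = 0.184 Mbps.
DNxHR HQ: 730.184 Mbps × 2940 s = 2146741.0 Mb = 268.343 GB.
H.265: 5.844 Mbps × 2940 s = 17181.4 Mb = 2.148 GB.
Ratio: 268.343 / 2.148 = 124.946.

124.95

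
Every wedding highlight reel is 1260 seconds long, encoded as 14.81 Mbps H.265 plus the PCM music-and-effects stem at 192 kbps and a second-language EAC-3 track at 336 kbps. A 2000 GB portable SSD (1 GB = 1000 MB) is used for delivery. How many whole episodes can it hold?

827

Audio total: 192 + 336 = 528 kbps = 0.528 Mbps.
Total bitrate: 15.338 Mbps.
Per item: 15.338 Mbps × 1260 s = 19,326 Mb = 2,416 MB.
Capacity: 2000 GB = 16,000,000 Mb; 827.91 items → 827 complete.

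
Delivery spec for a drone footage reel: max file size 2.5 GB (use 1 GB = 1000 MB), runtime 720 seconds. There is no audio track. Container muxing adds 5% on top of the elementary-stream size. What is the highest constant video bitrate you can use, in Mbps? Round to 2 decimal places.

Budget: 2.5 GB = 20000.0 Mb.
Stream payload after overhead: 20000.0 / 1.05 = 19047.6 Mb.
Total bitrate budget: 19047.6 Mb / 720 s = 26.455 Mbps.

26.46 Mbps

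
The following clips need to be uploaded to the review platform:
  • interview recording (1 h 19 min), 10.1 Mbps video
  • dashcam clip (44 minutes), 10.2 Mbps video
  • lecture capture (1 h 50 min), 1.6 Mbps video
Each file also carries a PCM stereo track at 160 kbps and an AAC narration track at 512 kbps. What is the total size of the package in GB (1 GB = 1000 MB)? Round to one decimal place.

11.8 GB

Audio total: 160 + 512 = 672 kbps = 0.672 Mbps.
interview recording: 10.772 Mbps × 4740 s = 51059.3 Mb
dashcam clip: 10.872 Mbps × 2640 s = 28702.1 Mb
lecture capture: 2.272 Mbps × 6600 s = 14995.2 Mb
Total: 94756.6 Mb = 11844.6 MB.
= 11.84 GB.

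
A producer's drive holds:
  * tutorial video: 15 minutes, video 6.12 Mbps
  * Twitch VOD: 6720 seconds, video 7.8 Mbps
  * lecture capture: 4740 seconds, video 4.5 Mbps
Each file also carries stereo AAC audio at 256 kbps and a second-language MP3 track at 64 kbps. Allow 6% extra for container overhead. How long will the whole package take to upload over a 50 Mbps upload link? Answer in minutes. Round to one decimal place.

Audio total: 256 + 64 = 320 kbps = 0.320 Mbps.
tutorial video: 6.440 Mbps × 900 s × 1.06 = 6143.8 Mb
Twitch VOD: 8.120 Mbps × 6720 s × 1.06 = 57840.4 Mb
lecture capture: 4.820 Mbps × 4740 s × 1.06 = 24217.6 Mb
Total: 88201.8 Mb = 11025.2 MB.
At 50 Mbps: 88201.8 / 50 = 1764 s ≈ 29.4 minutes.

29.4 minutes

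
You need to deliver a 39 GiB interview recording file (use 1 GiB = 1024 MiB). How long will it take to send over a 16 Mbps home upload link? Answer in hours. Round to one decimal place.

File: 39 GiB = 335007.4 Mb.
At 16 Mbps: 335007.4 / 16 = 20938.0 s ≈ 5.82 hours.

5.8 hours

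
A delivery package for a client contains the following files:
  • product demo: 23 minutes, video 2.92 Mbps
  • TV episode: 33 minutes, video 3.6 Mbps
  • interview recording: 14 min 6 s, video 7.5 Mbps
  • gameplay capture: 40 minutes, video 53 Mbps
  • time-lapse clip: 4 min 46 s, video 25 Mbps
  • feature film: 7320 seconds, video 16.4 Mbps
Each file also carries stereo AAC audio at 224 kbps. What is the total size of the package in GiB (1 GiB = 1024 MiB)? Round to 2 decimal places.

Audio: 224 kbps = 0.224 Mbps.
product demo: 3.144 Mbps × 1380 s = 4338.7 Mb
TV episode: 3.824 Mbps × 1980 s = 7571.5 Mb
interview recording: 7.724 Mbps × 846 s = 6534.5 Mb
gameplay capture: 53.224 Mbps × 2400 s = 127737.6 Mb
time-lapse clip: 25.224 Mbps × 286 s = 7214.1 Mb
feature film: 16.624 Mbps × 7320 s = 121687.7 Mb
Total: 275084.1 Mb = 34385.5 MB.
= 32.02 GiB.

32.02 GiB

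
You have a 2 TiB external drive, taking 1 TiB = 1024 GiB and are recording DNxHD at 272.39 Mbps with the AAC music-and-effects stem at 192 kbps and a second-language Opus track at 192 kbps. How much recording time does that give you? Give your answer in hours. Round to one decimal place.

17.9 hours

Audio total: 192 + 192 = 384 kbps = 0.384 Mbps.
Total bitrate: 272.39 + 0.384 = 272.774 Mbps.
Capacity: 2 TiB = 17,592,186 Mb.
Recording time: 17,592,186 / 272.774 = 64,494 s ≈ 17.9 hours.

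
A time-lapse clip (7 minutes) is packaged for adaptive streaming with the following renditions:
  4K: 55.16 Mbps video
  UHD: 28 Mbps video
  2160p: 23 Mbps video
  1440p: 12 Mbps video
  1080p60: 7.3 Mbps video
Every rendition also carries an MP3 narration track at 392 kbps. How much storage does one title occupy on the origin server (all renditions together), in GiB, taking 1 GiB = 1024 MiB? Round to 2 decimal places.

7 min = 420 s
Audio: 392 kbps = 0.392 Mbps.
Sum of rendition bitrates: (55.16+0.392) + (28+0.392) + (23+0.392) + (12+0.392) + (7.3+0.392) = 127.420 Mbps.
× 420 s = 53,516 Mb = 6,690 MB = 6.230 GiB.

6.23 GiB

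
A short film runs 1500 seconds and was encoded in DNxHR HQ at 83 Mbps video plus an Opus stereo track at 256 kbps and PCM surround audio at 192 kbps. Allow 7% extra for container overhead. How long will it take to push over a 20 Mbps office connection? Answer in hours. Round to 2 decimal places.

Audio total: 256 + 192 = 448 kbps = 0.448 Mbps.
Total bitrate: 83.448 Mbps.
File: 83.448 Mbps × 1500 s = 125172.0 Mb.
With 7% container overhead: ×1.07. → 133934.0 Mb.
At 20 Mbps: 133934.0 / 20 = 6696.7 s ≈ 1.86 hours.

1.86 hours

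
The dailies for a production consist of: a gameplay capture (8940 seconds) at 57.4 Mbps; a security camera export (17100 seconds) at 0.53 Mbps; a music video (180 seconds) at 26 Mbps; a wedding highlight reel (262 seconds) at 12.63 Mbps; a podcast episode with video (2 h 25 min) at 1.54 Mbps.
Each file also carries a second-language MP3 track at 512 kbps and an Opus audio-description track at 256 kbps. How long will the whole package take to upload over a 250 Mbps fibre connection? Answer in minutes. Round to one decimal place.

Audio total: 512 + 256 = 768 kbps = 0.768 Mbps.
gameplay capture: 58.168 Mbps × 8940 s = 520021.9 Mb
security camera export: 1.298 Mbps × 17100 s = 22195.8 Mb
music video: 26.768 Mbps × 180 s = 4818.2 Mb
wedding highlight reel: 13.398 Mbps × 262 s = 3510.3 Mb
podcast episode with video: 2.308 Mbps × 8700 s = 20079.6 Mb
Total: 570625.8 Mb = 71328.2 MB.
At 250 Mbps: 570625.8 / 250 = 2283 s ≈ 38 minutes.

38.0 minutes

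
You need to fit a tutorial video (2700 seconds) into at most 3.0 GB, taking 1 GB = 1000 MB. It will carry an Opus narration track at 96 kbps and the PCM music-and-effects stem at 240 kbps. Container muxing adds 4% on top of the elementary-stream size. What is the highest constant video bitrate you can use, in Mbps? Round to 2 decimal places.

8.21 Mbps

Budget: 3.0 GB = 24000.0 Mb.
Stream payload after overhead: 24000.0 / 1.04 = 23076.9 Mb.
Total bitrate budget: 23076.9 Mb / 2700 s = 8.547 Mbps.
Audio total: 96 + 240 = 336 kbps = 0.336 Mbps.
Video: 8.547 − 0.336 = 8.211 Mbps.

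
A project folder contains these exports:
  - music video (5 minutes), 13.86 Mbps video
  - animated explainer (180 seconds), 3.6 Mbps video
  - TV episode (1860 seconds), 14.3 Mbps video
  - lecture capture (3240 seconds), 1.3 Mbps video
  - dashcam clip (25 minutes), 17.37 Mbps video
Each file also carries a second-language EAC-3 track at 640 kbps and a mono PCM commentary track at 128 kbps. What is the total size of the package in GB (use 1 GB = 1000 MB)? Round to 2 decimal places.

Audio total: 640 + 128 = 768 kbps = 0.768 Mbps.
music video: 14.628 Mbps × 300 s = 4388.4 Mb
animated explainer: 4.368 Mbps × 180 s = 786.2 Mb
TV episode: 15.068 Mbps × 1860 s = 28026.5 Mb
lecture capture: 2.068 Mbps × 3240 s = 6700.3 Mb
dashcam clip: 18.138 Mbps × 1500 s = 27207.0 Mb
Total: 67108.4 Mb = 8388.6 MB.
= 8.389 GB.

8.39 GB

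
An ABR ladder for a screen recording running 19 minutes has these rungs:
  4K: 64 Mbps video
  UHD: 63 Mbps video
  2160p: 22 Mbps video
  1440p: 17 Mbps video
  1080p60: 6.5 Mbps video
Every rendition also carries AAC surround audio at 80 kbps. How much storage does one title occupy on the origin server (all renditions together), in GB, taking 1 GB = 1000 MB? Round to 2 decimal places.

19 min = 1140 s
Audio: 80 kbps = 0.080 Mbps.
Sum of rendition bitrates: (64+0.080) + (63+0.080) + (22+0.080) + (17+0.080) + (6.5+0.080) = 172.900 Mbps.
× 1140 s = 197,106 Mb = 24,638 MB = 24.64 GB.

24.64 GB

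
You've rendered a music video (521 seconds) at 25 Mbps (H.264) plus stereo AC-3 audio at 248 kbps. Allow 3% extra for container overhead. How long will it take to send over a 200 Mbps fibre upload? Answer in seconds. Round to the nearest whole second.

68 seconds

Audio: 248 kbps = 0.248 Mbps.
Total bitrate: 25.248 Mbps.
File: 25.248 Mbps × 521 s = 13154.2 Mb.
With 3% container overhead: ×1.03. → 13548.8 Mb.
At 200 Mbps: 13548.8 / 200 = 67.7 s ≈ 67.7 seconds.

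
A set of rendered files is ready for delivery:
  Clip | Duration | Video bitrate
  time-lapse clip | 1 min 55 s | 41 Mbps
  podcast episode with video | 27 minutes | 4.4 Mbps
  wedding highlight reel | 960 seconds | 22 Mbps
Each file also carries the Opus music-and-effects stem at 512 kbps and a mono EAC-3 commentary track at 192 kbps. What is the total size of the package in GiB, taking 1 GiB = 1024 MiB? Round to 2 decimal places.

Audio total: 512 + 192 = 704 kbps = 0.704 Mbps.
time-lapse clip: 41.704 Mbps × 115 s = 4796.0 Mb
podcast episode with video: 5.104 Mbps × 1620 s = 8268.5 Mb
wedding highlight reel: 22.704 Mbps × 960 s = 21795.8 Mb
Total: 34860.3 Mb = 4357.5 MB.
= 4.058 GiB.

4.06 GiB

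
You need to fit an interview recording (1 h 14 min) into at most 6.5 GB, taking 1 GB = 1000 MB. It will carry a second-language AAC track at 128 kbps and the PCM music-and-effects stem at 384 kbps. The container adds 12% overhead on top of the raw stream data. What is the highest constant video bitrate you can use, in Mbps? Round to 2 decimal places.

Budget: 6.5 GB = 52000.0 Mb.
Stream payload after overhead: 52000.0 / 1.12 = 46428.6 Mb.
1 h 14 min = 74 min = 4440 s
Total bitrate budget: 46428.6 Mb / 4440 s = 10.457 Mbps.
Audio total: 128 + 384 = 512 kbps = 0.512 Mbps.
Video: 10.457 − 0.512 = 9.945 Mbps.

9.94 Mbps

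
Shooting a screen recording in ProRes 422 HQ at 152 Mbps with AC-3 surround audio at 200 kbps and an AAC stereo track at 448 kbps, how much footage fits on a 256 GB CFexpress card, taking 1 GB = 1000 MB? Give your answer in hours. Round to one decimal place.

3.7 hours

Audio total: 200 + 448 = 648 kbps = 0.648 Mbps.
Total bitrate: 152 + 0.648 = 152.648 Mbps.
Capacity: 256 GB = 2,048,000 Mb.
Recording time: 2,048,000 / 152.648 = 13,416 s ≈ 3.73 hours.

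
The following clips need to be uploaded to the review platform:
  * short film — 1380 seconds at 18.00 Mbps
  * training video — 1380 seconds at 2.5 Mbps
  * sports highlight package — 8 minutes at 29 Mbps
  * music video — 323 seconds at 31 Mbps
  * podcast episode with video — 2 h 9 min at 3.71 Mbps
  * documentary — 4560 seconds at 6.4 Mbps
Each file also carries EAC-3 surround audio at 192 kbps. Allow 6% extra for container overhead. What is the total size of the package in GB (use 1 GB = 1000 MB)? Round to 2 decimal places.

14.99 GB

Audio: 192 kbps = 0.192 Mbps.
short film: 18.192 Mbps × 1380 s × 1.06 = 26611.3 Mb
training video: 2.692 Mbps × 1380 s × 1.06 = 3937.9 Mb
sports highlight package: 29.192 Mbps × 480 s × 1.06 = 14852.9 Mb
music video: 31.192 Mbps × 323 s × 1.06 = 10679.5 Mb
podcast episode with video: 3.902 Mbps × 7740 s × 1.06 = 32013.6 Mb
documentary: 6.592 Mbps × 4560 s × 1.06 = 31863.1 Mb
Total: 119958.2 Mb = 14994.8 MB.
= 14.99 GB.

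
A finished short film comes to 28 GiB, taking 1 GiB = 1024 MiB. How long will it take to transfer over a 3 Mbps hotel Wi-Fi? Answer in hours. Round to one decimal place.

File: 28 GiB = 240518.2 Mb.
At 3 Mbps: 240518.2 / 3 = 80172.7 s ≈ 22.3 hours.

22.3 hours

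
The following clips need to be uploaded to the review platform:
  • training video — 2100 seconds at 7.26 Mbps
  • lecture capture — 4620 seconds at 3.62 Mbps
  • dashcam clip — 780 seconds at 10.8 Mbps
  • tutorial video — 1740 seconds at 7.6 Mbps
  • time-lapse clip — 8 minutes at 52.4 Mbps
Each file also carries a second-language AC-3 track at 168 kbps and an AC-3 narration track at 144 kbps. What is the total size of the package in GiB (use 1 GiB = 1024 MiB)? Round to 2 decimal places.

9.52 GiB

Audio total: 168 + 144 = 312 kbps = 0.312 Mbps.
training video: 7.572 Mbps × 2100 s = 15901.2 Mb
lecture capture: 3.932 Mbps × 4620 s = 18165.8 Mb
dashcam clip: 11.112 Mbps × 780 s = 8667.4 Mb
tutorial video: 7.912 Mbps × 1740 s = 13766.9 Mb
time-lapse clip: 52.712 Mbps × 480 s = 25301.8 Mb
Total: 81803.0 Mb = 10225.4 MB.
= 9.523 GiB.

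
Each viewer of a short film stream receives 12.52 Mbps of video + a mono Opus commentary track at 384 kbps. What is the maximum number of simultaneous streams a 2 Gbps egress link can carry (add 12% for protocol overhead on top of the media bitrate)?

Audio: 384 kbps = 0.384 Mbps.
Per-viewer media rate: 12.904 Mbps.
On the wire with 12% overhead: 14.452 Mbps.
2 Gbps = 2,000 Mbps; 2,000 / 14.452 = 138.38 → 138 viewers.

138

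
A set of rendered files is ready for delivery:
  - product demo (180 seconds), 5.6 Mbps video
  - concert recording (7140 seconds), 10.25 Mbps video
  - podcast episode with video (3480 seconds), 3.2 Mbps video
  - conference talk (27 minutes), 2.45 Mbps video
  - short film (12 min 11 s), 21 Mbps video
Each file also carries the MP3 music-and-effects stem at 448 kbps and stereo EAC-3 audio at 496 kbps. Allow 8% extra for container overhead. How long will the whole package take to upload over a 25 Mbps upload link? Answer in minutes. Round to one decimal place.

84.3 minutes

Audio total: 448 + 496 = 944 kbps = 0.944 Mbps.
product demo: 6.544 Mbps × 180 s × 1.08 = 1272.2 Mb
concert recording: 11.194 Mbps × 7140 s × 1.08 = 86319.2 Mb
podcast episode with video: 4.144 Mbps × 3480 s × 1.08 = 15574.8 Mb
conference talk: 3.394 Mbps × 1620 s × 1.08 = 5938.1 Mb
short film: 21.944 Mbps × 731 s × 1.08 = 17324.3 Mb
Total: 126428.6 Mb = 15803.6 MB.
At 25 Mbps: 126428.6 / 25 = 5057 s ≈ 84.3 minutes.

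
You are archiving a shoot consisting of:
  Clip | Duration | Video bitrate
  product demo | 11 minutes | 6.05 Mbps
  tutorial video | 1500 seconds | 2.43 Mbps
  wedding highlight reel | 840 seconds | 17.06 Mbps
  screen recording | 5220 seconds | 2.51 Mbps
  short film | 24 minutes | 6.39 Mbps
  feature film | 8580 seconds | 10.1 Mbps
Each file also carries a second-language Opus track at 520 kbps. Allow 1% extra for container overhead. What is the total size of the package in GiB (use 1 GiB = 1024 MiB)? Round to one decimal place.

Audio: 520 kbps = 0.520 Mbps.
product demo: 6.570 Mbps × 660 s × 1.01 = 4379.6 Mb
tutorial video: 2.950 Mbps × 1500 s × 1.01 = 4469.2 Mb
wedding highlight reel: 17.580 Mbps × 840 s × 1.01 = 14914.9 Mb
screen recording: 3.030 Mbps × 5220 s × 1.01 = 15974.8 Mb
short film: 6.910 Mbps × 1440 s × 1.01 = 10049.9 Mb
feature film: 10.620 Mbps × 8580 s × 1.01 = 92030.8 Mb
Total: 141819.1 Mb = 17727.4 MB.
= 16.51 GiB.

16.5 GiB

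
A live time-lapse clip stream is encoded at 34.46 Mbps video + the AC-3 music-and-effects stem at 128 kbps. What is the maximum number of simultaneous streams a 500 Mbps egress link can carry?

Audio: 128 kbps = 0.128 Mbps.
Per-viewer media rate: 34.588 Mbps.
500 Mbps = 500.0 Mbps; 500.0 / 34.588 = 14.46 → 14 viewers.

14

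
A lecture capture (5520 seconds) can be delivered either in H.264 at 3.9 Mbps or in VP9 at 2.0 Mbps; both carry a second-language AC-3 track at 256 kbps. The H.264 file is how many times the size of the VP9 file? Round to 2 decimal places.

Audio: 256 kbps = 0.256 Mbps.
H.264: 4.156 Mbps × 5520 s = 22941.1 Mb = 2.868 GB.
VP9: 2.256 Mbps × 5520 s = 12453.1 Mb = 1.557 GB.
Ratio: 2.868 / 1.557 = 1.842.

1.84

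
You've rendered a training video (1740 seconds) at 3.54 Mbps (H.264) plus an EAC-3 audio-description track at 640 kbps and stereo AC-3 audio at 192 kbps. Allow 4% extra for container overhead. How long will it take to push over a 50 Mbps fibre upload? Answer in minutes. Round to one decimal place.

Audio total: 640 + 192 = 832 kbps = 0.832 Mbps.
Total bitrate: 4.372 Mbps.
File: 4.372 Mbps × 1740 s = 7607.3 Mb.
With 4% container overhead: ×1.04. → 7911.6 Mb.
At 50 Mbps: 7911.6 / 50 = 158.2 s ≈ 2.64 minutes.

2.6 minutes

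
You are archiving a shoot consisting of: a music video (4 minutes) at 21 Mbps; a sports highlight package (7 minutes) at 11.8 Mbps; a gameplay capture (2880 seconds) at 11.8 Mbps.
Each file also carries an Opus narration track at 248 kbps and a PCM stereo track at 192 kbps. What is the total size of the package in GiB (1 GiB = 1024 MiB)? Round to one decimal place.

Audio total: 248 + 192 = 440 kbps = 0.440 Mbps.
music video: 21.440 Mbps × 240 s = 5145.6 Mb
sports highlight package: 12.240 Mbps × 420 s = 5140.8 Mb
gameplay capture: 12.240 Mbps × 2880 s = 35251.2 Mb
Total: 45537.6 Mb = 5692.2 MB.
= 5.301 GiB.

5.3 GiB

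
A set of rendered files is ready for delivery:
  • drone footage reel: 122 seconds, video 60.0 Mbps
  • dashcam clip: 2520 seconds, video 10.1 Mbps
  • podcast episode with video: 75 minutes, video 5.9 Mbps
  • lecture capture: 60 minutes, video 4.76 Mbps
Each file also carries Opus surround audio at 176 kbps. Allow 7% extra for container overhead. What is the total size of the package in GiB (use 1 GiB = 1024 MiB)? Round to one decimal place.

9.8 GiB

Audio: 176 kbps = 0.176 Mbps.
drone footage reel: 60.176 Mbps × 122 s × 1.07 = 7855.4 Mb
dashcam clip: 10.276 Mbps × 2520 s × 1.07 = 27708.2 Mb
podcast episode with video: 6.076 Mbps × 4500 s × 1.07 = 29255.9 Mb
lecture capture: 4.936 Mbps × 3600 s × 1.07 = 19013.5 Mb
Total: 83833.0 Mb = 10479.1 MB.
= 9.759 GiB.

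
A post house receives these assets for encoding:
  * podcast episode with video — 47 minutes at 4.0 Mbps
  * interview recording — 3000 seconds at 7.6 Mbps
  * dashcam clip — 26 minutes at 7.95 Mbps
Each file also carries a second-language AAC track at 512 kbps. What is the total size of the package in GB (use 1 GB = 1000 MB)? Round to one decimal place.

Audio: 512 kbps = 0.512 Mbps.
podcast episode with video: 4.512 Mbps × 2820 s = 12723.8 Mb
interview recording: 8.112 Mbps × 3000 s = 24336.0 Mb
dashcam clip: 8.462 Mbps × 1560 s = 13200.7 Mb
Total: 50260.6 Mb = 6282.6 MB.
= 6.283 GB.

6.3 GB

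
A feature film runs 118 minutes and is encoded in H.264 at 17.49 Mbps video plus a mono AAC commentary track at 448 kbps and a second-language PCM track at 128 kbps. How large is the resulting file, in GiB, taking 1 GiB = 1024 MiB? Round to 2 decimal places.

118 min = 7080 s
Audio total: 448 + 128 = 576 kbps = 0.576 Mbps.
Total bitrate: 17.49 + 0.576 = 18.066 Mbps.
Stream data: 18.066 Mbps × 7080 s = 127907.3 Mb.
127,907 Mb = 15,988,410,000 bytes ÷ 1,073,741,824 = 14.89 GiB.

14.89 GiB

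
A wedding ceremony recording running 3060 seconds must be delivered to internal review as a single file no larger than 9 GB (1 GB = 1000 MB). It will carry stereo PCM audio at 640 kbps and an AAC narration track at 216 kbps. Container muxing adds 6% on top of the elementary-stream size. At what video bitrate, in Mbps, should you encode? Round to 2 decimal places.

Budget: 9 GB = 72000.0 Mb.
Stream payload after overhead: 72000.0 / 1.06 = 67924.5 Mb.
Total bitrate budget: 67924.5 Mb / 3060 s = 22.198 Mbps.
Audio total: 640 + 216 = 856 kbps = 0.856 Mbps.
Video: 22.198 − 0.856 = 21.342 Mbps.

21.34 Mbps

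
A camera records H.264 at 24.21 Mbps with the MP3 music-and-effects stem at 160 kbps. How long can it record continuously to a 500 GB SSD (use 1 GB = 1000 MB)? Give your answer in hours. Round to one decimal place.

Audio: 160 kbps = 0.160 Mbps.
Total bitrate: 24.21 + 0.160 = 24.370 Mbps.
Capacity: 500 GB = 4,000,000 Mb.
Recording time: 4,000,000 / 24.370 = 164,136 s ≈ 45.6 hours.

45.6 hours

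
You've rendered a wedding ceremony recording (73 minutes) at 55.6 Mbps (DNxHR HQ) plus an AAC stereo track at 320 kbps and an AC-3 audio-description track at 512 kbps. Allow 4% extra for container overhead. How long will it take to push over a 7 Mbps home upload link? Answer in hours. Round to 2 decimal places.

73 min = 4380 s
Audio total: 320 + 512 = 832 kbps = 0.832 Mbps.
Total bitrate: 56.432 Mbps.
File: 56.432 Mbps × 4380 s = 247172.2 Mb.
With 4% container overhead: ×1.04. → 257059.0 Mb.
At 7 Mbps: 257059.0 / 7 = 36722.7 s ≈ 10.2 hours.

10.20 hours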